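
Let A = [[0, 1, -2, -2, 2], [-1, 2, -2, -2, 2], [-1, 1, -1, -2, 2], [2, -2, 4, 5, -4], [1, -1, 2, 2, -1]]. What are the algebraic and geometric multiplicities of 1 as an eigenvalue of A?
The characteristic polynomial is (x - 1)^5, so the factor x - 1 appears with exponent 5: the algebraic multiplicity is 5.

rank(A - I) = 1, so the eigenspace has dimension 5 - 1 = 4: the geometric multiplicity is 4.

Since 4 < 5, A is not diagonalizable.

algebraic multiplicity 5, geometric multiplicity 4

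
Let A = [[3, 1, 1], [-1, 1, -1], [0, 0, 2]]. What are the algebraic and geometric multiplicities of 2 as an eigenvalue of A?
The characteristic polynomial is (x - 2)^3, so the factor x - 2 appears with exponent 3: the algebraic multiplicity is 3.

rank(A - 2I) = 1, so the eigenspace has dimension 3 - 1 = 2: the geometric multiplicity is 2.

Since 2 < 3, A is not diagonalizable.

algebraic multiplicity 3, geometric multiplicity 2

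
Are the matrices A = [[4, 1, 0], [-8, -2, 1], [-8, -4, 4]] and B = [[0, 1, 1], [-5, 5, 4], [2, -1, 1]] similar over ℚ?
Yes.

Two matrices over a field are similar if and only if they have the same invariant factors.

Both A and B have characteristic polynomial (x - 2)^3 and minimal polynomial (x - 2)^3. Computing further, both have invariant factors (x - 2)^3. Hence A and B are similar.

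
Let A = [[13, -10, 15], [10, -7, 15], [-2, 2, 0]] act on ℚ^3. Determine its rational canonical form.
The invariant factors of A (the non-unit diagonal entries of the Smith normal form of xI - A over ℚ[x]) are x - 3, x(x - 3), each dividing the next. The characteristic polynomial is their product, x(x - 3)^2.

The rational canonical form is the block-diagonal matrix of companion matrices C(f_i):
R = [[3, 0, 0], [0, 0, 0], [0, 1, 3]].

R = [[3, 0, 0], [0, 0, 0], [0, 1, 3]]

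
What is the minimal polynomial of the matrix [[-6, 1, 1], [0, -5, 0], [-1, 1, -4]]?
m_A(x) = (x + 5)^2

The characteristic polynomial factors as (x + 5)^3. The minimal polynomial is ∏(x - λ)^{k_λ} where k_λ is the size of the largest Jordan block at λ.

For λ = -5: rank(A + 5I) = 1, and the largest Jordan block has size 2 (the smallest k with rank((A + 5I)^k) = rank((A + 5I)^(k+1))).

So m_A(x) = (x + 5)^2.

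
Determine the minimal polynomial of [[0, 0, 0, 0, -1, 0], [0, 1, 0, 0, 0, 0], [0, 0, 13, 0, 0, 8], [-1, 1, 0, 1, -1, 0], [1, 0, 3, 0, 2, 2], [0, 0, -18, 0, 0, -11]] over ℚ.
m_A(x) = (x - 1)^3

The characteristic polynomial factors as (x - 1)^6. The minimal polynomial is ∏(x - λ)^{k_λ} where k_λ is the size of the largest Jordan block at λ.

For λ = 1: rank(A - I) = 3, and the largest Jordan block has size 3 (the smallest k with rank((A - I)^k) = rank((A - I)^(k+1))).

So m_A(x) = (x - 1)^3.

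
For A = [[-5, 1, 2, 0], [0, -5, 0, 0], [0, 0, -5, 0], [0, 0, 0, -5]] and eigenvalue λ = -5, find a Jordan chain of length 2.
We seek v_1 ∈ ker((A + 5I)^2) \ ker(A + 5I), then set v_{i+1} = (A + 5I) v_i.

One such chain is v_1 = [[-1, 1, 0, 0]]^T, v_2 = [[1, 0, 0, 0]]^T. Check: (A + 5I) v_2 = [[0, 0, 0, 0]]^T = 0.

v_1 = [[-1, 1, 0, 0]]^T, v_2 = [[1, 0, 0, 0]]^T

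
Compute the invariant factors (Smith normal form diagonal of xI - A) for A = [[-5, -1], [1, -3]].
(x + 4)^2

The Jordan structure of A has elementary divisors (x + 4)^2. Arranging the block sizes at each eigenvalue in decreasing order and taking row products gives the invariant factors.

Invariant factors (smallest first, each dividing the next): (x + 4)^2.

Check: the last factor (x + 4)^2 is the minimal polynomial, and the product (x + 4)^2 is the characteristic polynomial.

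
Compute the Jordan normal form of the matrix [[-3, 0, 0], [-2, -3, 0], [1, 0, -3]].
The characteristic polynomial is det(xI - A) = (x + 3)^3, so the eigenvalues are -3 (algebraic multiplicity 3).

For λ = -3: rank(A + 3I) = 1, rank((A + 3I)^2) = 0. The eigenspace has dimension 3 - 1 = 2, so there are 2 Jordan blocks; the rank sequence gives block sizes [2, 1].

Assembling the blocks gives the Jordan form J above.

J = [[-3, 1, 0], [0, -3, 0], [0, 0, -3]]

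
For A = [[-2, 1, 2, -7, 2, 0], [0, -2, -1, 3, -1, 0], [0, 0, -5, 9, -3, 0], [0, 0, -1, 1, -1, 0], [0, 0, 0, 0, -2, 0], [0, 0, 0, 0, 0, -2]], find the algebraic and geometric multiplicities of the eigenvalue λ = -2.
algebraic multiplicity 6, geometric multiplicity 4

The characteristic polynomial is (x + 2)^6, so the factor x + 2 appears with exponent 6: the algebraic multiplicity is 6.

rank(A + 2I) = 2, so the eigenspace has dimension 6 - 2 = 4: the geometric multiplicity is 4.

Since 4 < 6, A is not diagonalizable.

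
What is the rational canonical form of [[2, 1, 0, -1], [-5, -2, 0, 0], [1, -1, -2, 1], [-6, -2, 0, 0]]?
R = [[-2, 0, 0, 0], [0, 0, 0, 2], [0, 1, 0, 5], [0, 0, 1, 0]]

The invariant factors of A (the non-unit diagonal entries of the Smith normal form of xI - A over ℚ[x]) are x + 2, (x + 2)(x^2 - 2x - 1), each dividing the next. The characteristic polynomial is their product, (x + 2)^2(x^2 - 2x - 1).

The rational canonical form is the block-diagonal matrix of companion matrices C(f_i):
R = [[-2, 0, 0, 0], [0, 0, 0, 2], [0, 1, 0, 5], [0, 0, 1, 0]].

Note the characteristic polynomial does not split into linear factors over ℚ, so A has no Jordan form over ℚ; the rational canonical form exists over any field.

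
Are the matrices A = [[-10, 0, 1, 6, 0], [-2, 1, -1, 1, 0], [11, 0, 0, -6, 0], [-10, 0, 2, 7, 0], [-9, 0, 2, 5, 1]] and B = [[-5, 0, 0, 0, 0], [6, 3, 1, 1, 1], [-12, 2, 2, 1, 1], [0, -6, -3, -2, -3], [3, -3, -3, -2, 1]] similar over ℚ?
Two matrices over a field are similar if and only if they have the same invariant factors.

Both A and B have characteristic polynomial (x - 1)^4(x + 5) and minimal polynomial (x - 1)^3(x + 5). Computing further, both have invariant factors x - 1, (x - 1)^3(x + 5). Hence A and B are similar.

Yes.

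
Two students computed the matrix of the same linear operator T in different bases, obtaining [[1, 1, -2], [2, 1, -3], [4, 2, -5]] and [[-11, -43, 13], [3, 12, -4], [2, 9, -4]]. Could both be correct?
Yes.

Two matrices over a field are similar if and only if they have the same invariant factors.

Both A and B have characteristic polynomial (x + 1)^3 and minimal polynomial (x + 1)^3. Computing further, both have invariant factors (x + 1)^3. Hence A and B are similar.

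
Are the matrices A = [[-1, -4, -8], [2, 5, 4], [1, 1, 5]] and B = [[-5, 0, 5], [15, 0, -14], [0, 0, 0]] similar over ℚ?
No.

trace(A) = 9 but trace(B) = -5. The trace is a similarity invariant, so A and B are not similar.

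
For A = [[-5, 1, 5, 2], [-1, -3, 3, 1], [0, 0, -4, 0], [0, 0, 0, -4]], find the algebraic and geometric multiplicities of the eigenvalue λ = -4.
The characteristic polynomial is (x + 4)^4, so the factor x + 4 appears with exponent 4: the algebraic multiplicity is 4.

rank(A + 4I) = 2, so the eigenspace has dimension 4 - 2 = 2: the geometric multiplicity is 2.

Since 2 < 4, A is not diagonalizable.

algebraic multiplicity 4, geometric multiplicity 2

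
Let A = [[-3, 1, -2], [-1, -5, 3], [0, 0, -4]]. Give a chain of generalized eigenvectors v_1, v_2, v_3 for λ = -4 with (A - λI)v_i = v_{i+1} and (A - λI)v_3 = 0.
We seek v_1 ∈ ker((A + 4I)^3) \ ker((A + 4I)^2), then set v_{i+1} = (A + 4I) v_i.

One such chain is v_1 = [[0, 2, 1]]^T, v_2 = [[0, 1, 0]]^T, v_3 = [[1, -1, 0]]^T. Check: (A + 4I) v_3 = [[0, 0, 0]]^T = 0.

v_1 = [[0, 2, 1]]^T, v_2 = [[0, 1, 0]]^T, v_3 = [[1, -1, 0]]^T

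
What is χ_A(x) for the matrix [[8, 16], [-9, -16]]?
xI - A = [[x - 8, -16], [9, x + 16]].

Expanding det(xI - A) along the first row:
det(xI - A) = + (x - 8)·det([[x + 16]]) - (-16)·det([[9]]).

Evaluating gives χ_A(x) = x^2 + 8x + 16 = (x + 4)^2.

χ_A(x) = (x + 4)^2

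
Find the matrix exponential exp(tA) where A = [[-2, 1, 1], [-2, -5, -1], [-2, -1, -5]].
e^{tA} = [[(2*t + 1)*e^{-4*t}, t*e^{-4*t}, t*e^{-4*t}], [-2*t*e^{-4*t}, (1 - t)*e^{-4*t}, -t*e^{-4*t}], [-2*t*e^{-4*t}, -t*e^{-4*t}, (1 - t)*e^{-4*t}]]

A has Jordan form J = [[-4, 1, 0], [0, -4, 0], [0, 0, -4]] with A = PJP^{-1}, so e^{tA} = P e^{tJ} P^{-1}.

For a Jordan block J_k(λ), e^{tJ_k(λ)} = e^{λt} · (I + tN + t^2 N^2/2! + ... + t^{k-1} N^{k-1}/(k-1)!) where N is the nilpotent superdiagonal part.

Assembling the blocks and conjugating back gives the entries of e^{tA} as shown above.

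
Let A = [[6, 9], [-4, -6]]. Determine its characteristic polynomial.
χ_A(x) = x^2

xI - A = [[x - 6, -9], [4, x + 6]].

Expanding det(xI - A) along the first row:
det(xI - A) = + (x - 6)·det([[x + 6]]) - (-9)·det([[4]]).

Evaluating gives χ_A(x) = x^2.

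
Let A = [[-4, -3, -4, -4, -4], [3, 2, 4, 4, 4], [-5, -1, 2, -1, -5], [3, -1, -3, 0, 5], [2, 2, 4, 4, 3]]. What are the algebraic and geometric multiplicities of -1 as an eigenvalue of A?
algebraic multiplicity 3, geometric multiplicity 2

The characteristic polynomial is (x - 3)^2(x + 1)^3, so the factor x + 1 appears with exponent 3: the algebraic multiplicity is 3.

rank(A + I) = 3, so the eigenspace has dimension 5 - 3 = 2: the geometric multiplicity is 2.

Since 2 < 3, A is not diagonalizable.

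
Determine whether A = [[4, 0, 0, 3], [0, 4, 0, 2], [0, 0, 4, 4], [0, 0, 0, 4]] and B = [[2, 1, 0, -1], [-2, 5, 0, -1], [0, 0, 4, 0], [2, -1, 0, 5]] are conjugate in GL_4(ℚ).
Two matrices over a field are similar if and only if they have the same invariant factors.

Both A and B have characteristic polynomial (x - 4)^4 and minimal polynomial (x - 4)^2. Computing further, both have invariant factors x - 4, x - 4, (x - 4)^2. Hence A and B are similar.

Yes.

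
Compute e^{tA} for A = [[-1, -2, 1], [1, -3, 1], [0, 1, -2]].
A has Jordan form J = [[-2, 1, 0], [0, -2, 1], [0, 0, -2]] with A = PJP^{-1}, so e^{tA} = P e^{tJ} P^{-1}.

For a Jordan block J_k(λ), e^{tJ_k(λ)} = e^{λt} · (I + tN + t^2 N^2/2! + ... + t^{k-1} N^{k-1}/(k-1)!) where N is the nilpotent superdiagonal part.

Assembling the blocks and conjugating back gives the entries of e^{tA} as shown above.

e^{tA} = [[(-t^2/2 + t + 1)*e^{-2*t}, t*(t - 4)*e^{-2*t}/2, t*(2 - t)*e^{-2*t}/2], [t*e^{-2*t}, (1 - t)*e^{-2*t}, t*e^{-2*t}], [t^2*e^{-2*t}/2, t*(2 - t)*e^{-2*t}/2, (t^2 + 2)*e^{-2*t}/2]]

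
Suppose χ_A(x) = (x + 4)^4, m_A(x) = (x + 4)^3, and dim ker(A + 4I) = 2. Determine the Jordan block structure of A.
Jordan blocks: (-4, 3), (-4, 1)

λ = -4: algebraic multiplicity 4 (exponent in χ_A), largest block size 3 (exponent in m_A), 2 blocks (geometric multiplicity). These force block sizes [3, 1].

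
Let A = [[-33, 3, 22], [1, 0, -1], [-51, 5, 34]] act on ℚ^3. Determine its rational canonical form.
The invariant factors of A (the non-unit diagonal entries of the Smith normal form of xI - A over ℚ[x]) are (x + 1)(x^2 - 2x + 4), each dividing the next. The characteristic polynomial is their product, (x + 1)(x^2 - 2x + 4).

The rational canonical form is the block-diagonal matrix of companion matrices C(f_i):
R = [[0, 0, -4], [1, 0, -2], [0, 1, 1]].

Note the characteristic polynomial does not split into linear factors over ℚ, so A has no Jordan form over ℚ; the rational canonical form exists over any field.

R = [[0, 0, -4], [1, 0, -2], [0, 1, 1]]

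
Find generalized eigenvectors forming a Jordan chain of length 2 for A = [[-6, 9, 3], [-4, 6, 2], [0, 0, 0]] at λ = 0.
v_1 = [[2, 1, 0]]^T, v_2 = [[-3, -2, 0]]^T

We seek v_1 ∈ ker(A^2) \ ker(A), then set v_{i+1} = A v_i.

One such chain is v_1 = [[2, 1, 0]]^T, v_2 = [[-3, -2, 0]]^T. Check: A v_2 = [[0, 0, 0]]^T = 0.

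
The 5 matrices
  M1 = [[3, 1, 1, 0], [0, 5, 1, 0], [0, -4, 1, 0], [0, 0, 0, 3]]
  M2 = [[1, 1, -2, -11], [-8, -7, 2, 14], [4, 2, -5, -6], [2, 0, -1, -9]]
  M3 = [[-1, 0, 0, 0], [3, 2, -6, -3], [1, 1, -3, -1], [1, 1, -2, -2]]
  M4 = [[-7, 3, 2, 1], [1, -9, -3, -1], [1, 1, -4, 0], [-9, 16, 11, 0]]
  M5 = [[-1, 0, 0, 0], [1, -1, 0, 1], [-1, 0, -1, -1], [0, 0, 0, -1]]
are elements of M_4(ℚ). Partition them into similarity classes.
4 classes: {M1}, {M2}, {M3, M5}, {M4}

Characteristic polynomials: χ_{M1} = (x - 3)^4, χ_{M2} = (x + 5)^4, χ_{M3} = (x + 1)^4, χ_{M4} = (x + 5)^4, χ_{M5} = (x + 1)^4.

{M1}: invariant factors x - 3, (x - 3)^3.

{M2}: invariant factors x + 5, (x + 5)^3.

{M3, M5}: invariant factors x + 1, x + 1, (x + 1)^2.

{M4}: invariant factors (x + 5)^2, (x + 5)^2.

Matrices are similar if and only if their invariant-factor lists agree; the partition into similarity classes is {M1}, {M2}, {M3, M5}, {M4}.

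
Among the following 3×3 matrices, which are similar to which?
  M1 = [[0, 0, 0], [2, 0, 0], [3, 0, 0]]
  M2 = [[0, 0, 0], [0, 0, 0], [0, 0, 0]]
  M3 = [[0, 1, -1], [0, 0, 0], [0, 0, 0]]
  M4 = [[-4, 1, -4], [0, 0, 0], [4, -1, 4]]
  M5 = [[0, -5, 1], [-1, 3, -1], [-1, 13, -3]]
Characteristic polynomials: χ_{M1} = x^3, χ_{M2} = x^3, χ_{M3} = x^3, χ_{M4} = x^3, χ_{M5} = x^3.

{M1, M3, M4}: invariant factors x, x^2.

{M2}: invariant factors x, x, x.

{M5}: invariant factors x^3.

Matrices are similar if and only if their invariant-factor lists agree; the partition into similarity classes is {M1, M3, M4}, {M2}, {M5}.

3 classes: {M1, M3, M4}, {M2}, {M5}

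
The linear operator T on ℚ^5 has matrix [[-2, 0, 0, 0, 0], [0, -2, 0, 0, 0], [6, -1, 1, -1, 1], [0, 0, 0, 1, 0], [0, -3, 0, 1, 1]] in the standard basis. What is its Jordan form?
The characteristic polynomial is det(xI - A) = (x - 1)^3(x + 2)^2, so the eigenvalues are -2 (algebraic multiplicity 2), 1 (algebraic multiplicity 3).

For λ = -2: rank(A + 2I) = 3. The eigenspace has dimension 5 - 3 = 2, so there are 2 Jordan blocks; the rank sequence gives block sizes [1, 1].

For λ = 1: rank(A - I) = 4, rank((A - I)^2) = 3, rank((A - I)^3) = 2. The eigenspace has dimension 5 - 4 = 1, so there is 1 Jordan block; the rank sequence gives block sizes [3].

Assembling the blocks gives the Jordan form J above.

J = [[-2, 0, 0, 0, 0], [0, -2, 0, 0, 0], [0, 0, 1, 1, 0], [0, 0, 0, 1, 1], [0, 0, 0, 0, 1]]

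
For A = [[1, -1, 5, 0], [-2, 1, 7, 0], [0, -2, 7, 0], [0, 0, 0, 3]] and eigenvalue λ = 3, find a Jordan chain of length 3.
v_1 = [[1, 1, 1, -1]]^T, v_2 = [[2, 3, 2, 0]]^T, v_3 = [[3, 4, 2, 0]]^T

We seek v_1 ∈ ker((A - 3I)^3) \ ker((A - 3I)^2), then set v_{i+1} = (A - 3I) v_i.

One such chain is v_1 = [[1, 1, 1, -1]]^T, v_2 = [[2, 3, 2, 0]]^T, v_3 = [[3, 4, 2, 0]]^T. Check: (A - 3I) v_3 = [[0, 0, 0, 0]]^T = 0.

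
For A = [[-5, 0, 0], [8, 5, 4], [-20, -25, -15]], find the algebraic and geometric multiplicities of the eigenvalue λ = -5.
algebraic multiplicity 3, geometric multiplicity 2

The characteristic polynomial is (x + 5)^3, so the factor x + 5 appears with exponent 3: the algebraic multiplicity is 3.

rank(A + 5I) = 1, so the eigenspace has dimension 3 - 1 = 2: the geometric multiplicity is 2.

Since 2 < 3, A is not diagonalizable.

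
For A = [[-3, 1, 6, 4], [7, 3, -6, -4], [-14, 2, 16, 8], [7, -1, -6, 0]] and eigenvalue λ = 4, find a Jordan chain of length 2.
We seek v_1 ∈ ker((A - 4I)^2) \ ker(A - 4I), then set v_{i+1} = (A - 4I) v_i.

One such chain is v_1 = [[0, 1, 0, 0]]^T, v_2 = [[1, -1, 2, -1]]^T. Check: (A - 4I) v_2 = [[0, 0, 0, 0]]^T = 0.

v_1 = [[0, 1, 0, 0]]^T, v_2 = [[1, -1, 2, -1]]^T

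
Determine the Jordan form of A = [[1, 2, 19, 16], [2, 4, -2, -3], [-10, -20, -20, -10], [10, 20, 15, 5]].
The characteristic polynomial is det(xI - A) = x^2(x + 5)^2, so the eigenvalues are -5 (algebraic multiplicity 2), 0 (algebraic multiplicity 2).

For λ = -5: rank(A + 5I) = 2. The eigenspace has dimension 4 - 2 = 2, so there are 2 Jordan blocks; the rank sequence gives block sizes [1, 1].

For λ = 0: rank(A) = 3, rank(A^2) = 2. The eigenspace has dimension 4 - 3 = 1, so there is 1 Jordan block; the rank sequence gives block sizes [2].

Assembling the blocks gives the Jordan form J above.

J = [[-5, 0, 0, 0], [0, -5, 0, 0], [0, 0, 0, 1], [0, 0, 0, 0]]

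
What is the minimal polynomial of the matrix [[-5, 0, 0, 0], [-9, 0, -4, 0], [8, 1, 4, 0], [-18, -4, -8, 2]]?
The characteristic polynomial factors as (x - 2)^3(x + 5). The minimal polynomial is ∏(x - λ)^{k_λ} where k_λ is the size of the largest Jordan block at λ.

For λ = -5: rank(A + 5I) = 3, and the largest Jordan block has size 1 (the smallest k with rank((A + 5I)^k) = rank((A + 5I)^(k+1))).
For λ = 2: rank(A - 2I) = 2, and the largest Jordan block has size 2 (the smallest k with rank((A - 2I)^k) = rank((A - 2I)^(k+1))).

So m_A(x) = (x - 2)^2(x + 5).

m_A(x) = (x - 2)^2(x + 5)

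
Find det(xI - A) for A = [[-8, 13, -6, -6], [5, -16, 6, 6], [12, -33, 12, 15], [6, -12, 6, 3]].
χ_A(x) = x(x + 3)^3

xI - A = [[x + 8, -13, 6, 6], [-5, x + 16, -6, -6], [-12, 33, x - 12, -15], [-6, 12, -6, x - 3]].

Expanding det(xI - A) along the first row:
det(xI - A) = + (x + 8)·det([[x + 16, -6, -6], [33, x - 12, -15], [12, -6, x - 3]]) - (-13)·det([[-5, -6, -6], [-12, x - 12, -15], [-6, -6, x - 3]]) + (6)·det([[-5, x + 16, -6], [-12, 33, -15], [-6, 12, x - 3]]) - (6)·det([[-5, x + 16, -6], [-12, 33, x - 12], [-6, 12, -6]]).

Evaluating gives χ_A(x) = x^4 + 9x^3 + 27x^2 + 27x = x(x + 3)^3.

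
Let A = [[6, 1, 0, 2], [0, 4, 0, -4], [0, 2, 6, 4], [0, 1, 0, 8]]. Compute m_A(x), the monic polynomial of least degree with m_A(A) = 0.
m_A(x) = (x - 6)^2

The characteristic polynomial factors as (x - 6)^4. The minimal polynomial is ∏(x - λ)^{k_λ} where k_λ is the size of the largest Jordan block at λ.

For λ = 6: rank(A - 6I) = 1, and the largest Jordan block has size 2 (the smallest k with rank((A - 6I)^k) = rank((A - 6I)^(k+1))).

So m_A(x) = (x - 6)^2.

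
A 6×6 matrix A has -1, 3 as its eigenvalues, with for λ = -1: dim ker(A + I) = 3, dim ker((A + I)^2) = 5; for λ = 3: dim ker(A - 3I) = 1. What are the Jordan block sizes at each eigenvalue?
Jordan blocks: (-1, 2), (-1, 2), (-1, 1), (3, 1)

λ = -1: successive nullity increments [3, 2] count blocks of size ≥ k; block sizes are [2, 2, 1].
λ = 3: successive nullity increments [1] count blocks of size ≥ k; block sizes are [1].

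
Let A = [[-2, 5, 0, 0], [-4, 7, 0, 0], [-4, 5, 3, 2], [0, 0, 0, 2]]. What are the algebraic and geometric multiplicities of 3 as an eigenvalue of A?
algebraic multiplicity 2, geometric multiplicity 1

The characteristic polynomial is (x - 3)^2(x - 2)^2, so the factor x - 3 appears with exponent 2: the algebraic multiplicity is 2.

rank(A - 3I) = 3, so the eigenspace has dimension 4 - 3 = 1: the geometric multiplicity is 1.

Since 1 < 2, A is not diagonalizable.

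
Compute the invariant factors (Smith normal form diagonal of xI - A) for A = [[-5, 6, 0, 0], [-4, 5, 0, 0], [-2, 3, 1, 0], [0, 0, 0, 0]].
x(x - 1)^2(x + 1)

The Jordan structure of A has elementary divisors (x + 1), x, (x - 1)^2. Arranging the block sizes at each eigenvalue in decreasing order and taking row products gives the invariant factors.

Invariant factors (smallest first, each dividing the next): x(x - 1)^2(x + 1).

Check: the last factor x(x - 1)^2(x + 1) is the minimal polynomial, and the product x(x - 1)^2(x + 1) is the characteristic polynomial.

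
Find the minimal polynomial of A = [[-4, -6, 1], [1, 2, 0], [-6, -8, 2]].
m_A(x) = x^3

The characteristic polynomial factors as x^3. The minimal polynomial is ∏(x - λ)^{k_λ} where k_λ is the size of the largest Jordan block at λ.

For λ = 0: rank(A) = 2, and the largest Jordan block has size 3 (the smallest k with rank(A^k) = rank(A^(k+1))).

So m_A(x) = x^3.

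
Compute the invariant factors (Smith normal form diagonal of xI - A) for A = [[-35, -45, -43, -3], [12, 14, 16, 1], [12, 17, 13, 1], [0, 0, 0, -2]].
(x + 2)^2(x + 3)^2

The Jordan structure of A has elementary divisors (x + 3)^2, (x + 2)^2. Arranging the block sizes at each eigenvalue in decreasing order and taking row products gives the invariant factors.

Invariant factors (smallest first, each dividing the next): (x + 2)^2(x + 3)^2.

Check: the last factor (x + 2)^2(x + 3)^2 is the minimal polynomial, and the product (x + 2)^2(x + 3)^2 is the characteristic polynomial.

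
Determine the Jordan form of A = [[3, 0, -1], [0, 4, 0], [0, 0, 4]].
The characteristic polynomial is det(xI - A) = (x - 4)^2(x - 3), so the eigenvalues are 3 (algebraic multiplicity 1), 4 (algebraic multiplicity 2).

For λ = 3: algebraic multiplicity 1 gives one 1×1 block.

For λ = 4: rank(A - 4I) = 1. The eigenspace has dimension 3 - 1 = 2, so there are 2 Jordan blocks; the rank sequence gives block sizes [1, 1].

Assembling the blocks gives the Jordan form J above.

J = [[3, 0, 0], [0, 4, 0], [0, 0, 4]]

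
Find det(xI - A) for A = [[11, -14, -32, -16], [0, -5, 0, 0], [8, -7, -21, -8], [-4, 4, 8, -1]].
χ_A(x) = (x + 1)(x + 5)^3

xI - A = [[x - 11, 14, 32, 16], [0, x + 5, 0, 0], [-8, 7, x + 21, 8], [4, -4, -8, x + 1]].

Expanding det(xI - A) along the first row:
det(xI - A) = + (x - 11)·det([[x + 5, 0, 0], [7, x + 21, 8], [-4, -8, x + 1]]) - (14)·det([[0, 0, 0], [-8, x + 21, 8], [4, -8, x + 1]]) + (32)·det([[0, x + 5, 0], [-8, 7, 8], [4, -4, x + 1]]) - (16)·det([[0, x + 5, 0], [-8, 7, x + 21], [4, -4, -8]]).

Evaluating gives χ_A(x) = x^4 + 16x^3 + 90x^2 + 200x + 125 = (x + 1)(x + 5)^3.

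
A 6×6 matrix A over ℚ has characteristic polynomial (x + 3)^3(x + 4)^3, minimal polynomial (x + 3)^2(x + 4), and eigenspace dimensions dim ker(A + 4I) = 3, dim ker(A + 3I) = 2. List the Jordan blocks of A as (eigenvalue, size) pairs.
Jordan blocks: (-4, 1), (-4, 1), (-4, 1), (-3, 2), (-3, 1)

λ = -4: algebraic multiplicity 3 (exponent in χ_A), largest block size 1 (exponent in m_A), 3 blocks (geometric multiplicity). These force block sizes [1, 1, 1].
λ = -3: algebraic multiplicity 3 (exponent in χ_A), largest block size 2 (exponent in m_A), 2 blocks (geometric multiplicity). These force block sizes [2, 1].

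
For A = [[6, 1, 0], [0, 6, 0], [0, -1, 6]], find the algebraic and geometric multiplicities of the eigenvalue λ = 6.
algebraic multiplicity 3, geometric multiplicity 2

The characteristic polynomial is (x - 6)^3, so the factor x - 6 appears with exponent 3: the algebraic multiplicity is 3.

rank(A - 6I) = 1, so the eigenspace has dimension 3 - 1 = 2: the geometric multiplicity is 2.

Since 2 < 3, A is not diagonalizable.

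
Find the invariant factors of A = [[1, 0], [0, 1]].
The Jordan structure of A has elementary divisors (x - 1), (x - 1). Arranging the block sizes at each eigenvalue in decreasing order and taking row products gives the invariant factors.

Invariant factors (smallest first, each dividing the next): x - 1, x - 1.

Check: the last factor x - 1 is the minimal polynomial, and the product (x - 1)^2 is the characteristic polynomial.

x - 1, x - 1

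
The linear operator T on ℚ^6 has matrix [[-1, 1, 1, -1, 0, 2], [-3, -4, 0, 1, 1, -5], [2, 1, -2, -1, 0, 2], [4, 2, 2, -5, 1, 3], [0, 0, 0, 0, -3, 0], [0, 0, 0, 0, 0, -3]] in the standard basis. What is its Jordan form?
J = [[-3, 1, 0, 0, 0, 0], [0, -3, 1, 0, 0, 0], [0, 0, -3, 0, 0, 0], [0, 0, 0, -3, 1, 0], [0, 0, 0, 0, -3, 0], [0, 0, 0, 0, 0, -3]]

The characteristic polynomial is det(xI - A) = (x + 3)^6, so the eigenvalues are -3 (algebraic multiplicity 6).

For λ = -3: rank(A + 3I) = 3, rank((A + 3I)^2) = 1, rank((A + 3I)^3) = 0. The eigenspace has dimension 6 - 3 = 3, so there are 3 Jordan blocks; the rank sequence gives block sizes [3, 2, 1].

Assembling the blocks gives the Jordan form J above.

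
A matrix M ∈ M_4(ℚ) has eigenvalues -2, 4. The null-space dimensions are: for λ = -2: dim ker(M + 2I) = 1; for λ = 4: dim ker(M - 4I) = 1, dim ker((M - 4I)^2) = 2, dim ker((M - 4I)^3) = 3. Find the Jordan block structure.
λ = -2: successive nullity increments [1] count blocks of size ≥ k; block sizes are [1].
λ = 4: successive nullity increments [1, 1, 1] count blocks of size ≥ k; block sizes are [3].

Jordan blocks: (-2, 1), (4, 3)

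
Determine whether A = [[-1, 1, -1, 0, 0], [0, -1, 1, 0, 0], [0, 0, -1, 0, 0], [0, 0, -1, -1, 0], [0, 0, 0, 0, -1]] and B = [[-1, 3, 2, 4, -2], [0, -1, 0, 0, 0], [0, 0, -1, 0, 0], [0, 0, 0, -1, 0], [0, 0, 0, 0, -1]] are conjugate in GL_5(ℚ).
Both have characteristic polynomial (x + 1)^5, but the minimal polynomial of A is (x + 1)^3 while the minimal polynomial of B is (x + 1)^2. The minimal polynomial is a similarity invariant, so A and B are not similar.

No.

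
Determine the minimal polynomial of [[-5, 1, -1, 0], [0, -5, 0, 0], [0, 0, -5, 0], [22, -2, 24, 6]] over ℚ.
m_A(x) = (x - 6)(x + 5)^2

The characteristic polynomial factors as (x - 6)(x + 5)^3. The minimal polynomial is ∏(x - λ)^{k_λ} where k_λ is the size of the largest Jordan block at λ.

For λ = -5: rank(A + 5I) = 2, and the largest Jordan block has size 2 (the smallest k with rank((A + 5I)^k) = rank((A + 5I)^(k+1))).
For λ = 6: rank(A - 6I) = 3, and the largest Jordan block has size 1 (the smallest k with rank((A - 6I)^k) = rank((A - 6I)^(k+1))).

So m_A(x) = (x - 6)(x + 5)^2.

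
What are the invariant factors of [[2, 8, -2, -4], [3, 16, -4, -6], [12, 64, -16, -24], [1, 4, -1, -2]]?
x^2, x^2

The Jordan structure of A has elementary divisors x^2, x^2. Arranging the block sizes at each eigenvalue in decreasing order and taking row products gives the invariant factors.

Invariant factors (smallest first, each dividing the next): x^2, x^2.

Check: the last factor x^2 is the minimal polynomial, and the product x^4 is the characteristic polynomial.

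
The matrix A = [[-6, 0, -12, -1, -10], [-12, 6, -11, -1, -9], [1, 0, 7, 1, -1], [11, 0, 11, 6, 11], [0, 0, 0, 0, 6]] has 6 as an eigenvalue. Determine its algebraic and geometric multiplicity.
algebraic multiplicity 4, geometric multiplicity 2

The characteristic polynomial is (x - 6)^4(x + 5), so the factor x - 6 appears with exponent 4: the algebraic multiplicity is 4.

rank(A - 6I) = 3, so the eigenspace has dimension 5 - 3 = 2: the geometric multiplicity is 2.

Since 2 < 4, A is not diagonalizable.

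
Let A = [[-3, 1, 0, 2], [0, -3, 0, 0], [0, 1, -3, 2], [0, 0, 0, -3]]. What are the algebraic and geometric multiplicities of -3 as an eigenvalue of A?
The characteristic polynomial is (x + 3)^4, so the factor x + 3 appears with exponent 4: the algebraic multiplicity is 4.

rank(A + 3I) = 1, so the eigenspace has dimension 4 - 1 = 3: the geometric multiplicity is 3.

Since 3 < 4, A is not diagonalizable.

algebraic multiplicity 4, geometric multiplicity 3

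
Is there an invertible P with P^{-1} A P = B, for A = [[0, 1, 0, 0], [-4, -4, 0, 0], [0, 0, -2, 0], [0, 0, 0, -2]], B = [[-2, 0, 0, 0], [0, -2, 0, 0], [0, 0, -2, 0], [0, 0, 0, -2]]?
No.

Both have characteristic polynomial (x + 2)^4, but the minimal polynomial of A is (x + 2)^2 while the minimal polynomial of B is x + 2. The minimal polynomial is a similarity invariant, so A and B are not similar.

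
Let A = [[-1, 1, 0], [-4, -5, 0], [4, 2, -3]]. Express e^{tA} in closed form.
A has Jordan form J = [[-3, 1, 0], [0, -3, 0], [0, 0, -3]] with A = PJP^{-1}, so e^{tA} = P e^{tJ} P^{-1}.

For a Jordan block J_k(λ), e^{tJ_k(λ)} = e^{λt} · (I + tN + t^2 N^2/2! + ... + t^{k-1} N^{k-1}/(k-1)!) where N is the nilpotent superdiagonal part.

Assembling the blocks and conjugating back gives the entries of e^{tA} as shown above.

e^{tA} = [[(2*t + 1)*e^{-3*t}, t*e^{-3*t}, 0], [-4*t*e^{-3*t}, (1 - 2*t)*e^{-3*t}, 0], [4*t*e^{-3*t}, 2*t*e^{-3*t}, e^{-3*t}]]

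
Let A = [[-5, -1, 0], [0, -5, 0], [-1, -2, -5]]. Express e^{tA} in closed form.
A has Jordan form J = [[-5, 1, 0], [0, -5, 1], [0, 0, -5]] with A = PJP^{-1}, so e^{tA} = P e^{tJ} P^{-1}.

For a Jordan block J_k(λ), e^{tJ_k(λ)} = e^{λt} · (I + tN + t^2 N^2/2! + ... + t^{k-1} N^{k-1}/(k-1)!) where N is the nilpotent superdiagonal part.

Assembling the blocks and conjugating back gives the entries of e^{tA} as shown above.

e^{tA} = [[e^{-5*t}, -t*e^{-5*t}, 0], [0, e^{-5*t}, 0], [-t*e^{-5*t}, t*(t - 4)*e^{-5*t}/2, e^{-5*t}]]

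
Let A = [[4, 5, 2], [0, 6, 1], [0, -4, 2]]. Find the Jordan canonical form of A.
J = [[4, 1, 0], [0, 4, 1], [0, 0, 4]]

The characteristic polynomial is det(xI - A) = (x - 4)^3, so the eigenvalues are 4 (algebraic multiplicity 3).

For λ = 4: rank(A - 4I) = 2, rank((A - 4I)^2) = 1, rank((A - 4I)^3) = 0. The eigenspace has dimension 3 - 2 = 1, so there is 1 Jordan block; the rank sequence gives block sizes [3].

Assembling the blocks gives the Jordan form J above.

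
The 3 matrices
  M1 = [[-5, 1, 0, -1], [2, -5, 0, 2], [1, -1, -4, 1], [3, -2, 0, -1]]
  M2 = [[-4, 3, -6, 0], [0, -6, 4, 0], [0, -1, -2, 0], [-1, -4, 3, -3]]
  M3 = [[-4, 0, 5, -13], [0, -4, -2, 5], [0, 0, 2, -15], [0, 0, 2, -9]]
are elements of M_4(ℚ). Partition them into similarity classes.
Characteristic polynomials: χ_{M1} = (x + 3)(x + 4)^3, χ_{M2} = (x + 3)(x + 4)^3, χ_{M3} = (x + 3)(x + 4)^3.

{M1, M2, M3}: invariant factors x + 4, (x + 3)(x + 4)^2.

Matrices are similar if and only if their invariant-factor lists agree; the partition into similarity classes is {M1, M2, M3}.

1 class: {M1, M2, M3}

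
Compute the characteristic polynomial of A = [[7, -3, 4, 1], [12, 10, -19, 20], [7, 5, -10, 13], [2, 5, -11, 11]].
χ_A(x) = (x - 5)^2(x - 4)^2

xI - A = [[x - 7, 3, -4, -1], [-12, x - 10, 19, -20], [-7, -5, x + 10, -13], [-2, -5, 11, x - 11]].

Expanding det(xI - A) along the first row:
det(xI - A) = + (x - 7)·det([[x - 10, 19, -20], [-5, x + 10, -13], [-5, 11, x - 11]]) - (3)·det([[-12, 19, -20], [-7, x + 10, -13], [-2, 11, x - 11]]) + (-4)·det([[-12, x - 10, -20], [-7, -5, -13], [-2, -5, x - 11]]) - (-1)·det([[-12, x - 10, 19], [-7, -5, x + 10], [-2, -5, 11]]).

Evaluating gives χ_A(x) = x^4 - 18x^3 + 121x^2 - 360x + 400 = (x - 5)^2(x - 4)^2.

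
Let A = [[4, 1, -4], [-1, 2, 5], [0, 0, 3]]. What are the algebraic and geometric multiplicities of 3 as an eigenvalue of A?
The characteristic polynomial is (x - 3)^3, so the factor x - 3 appears with exponent 3: the algebraic multiplicity is 3.

rank(A - 3I) = 2, so the eigenspace has dimension 3 - 2 = 1: the geometric multiplicity is 1.

Since 1 < 3, A is not diagonalizable.

algebraic multiplicity 3, geometric multiplicity 1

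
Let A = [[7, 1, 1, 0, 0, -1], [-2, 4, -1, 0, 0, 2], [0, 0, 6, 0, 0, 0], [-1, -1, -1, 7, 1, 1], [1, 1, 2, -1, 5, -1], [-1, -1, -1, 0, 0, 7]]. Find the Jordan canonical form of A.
J = [[6, 1, 0, 0, 0, 0], [0, 6, 1, 0, 0, 0], [0, 0, 6, 0, 0, 0], [0, 0, 0, 6, 1, 0], [0, 0, 0, 0, 6, 0], [0, 0, 0, 0, 0, 6]]

The characteristic polynomial is det(xI - A) = (x - 6)^6, so the eigenvalues are 6 (algebraic multiplicity 6).

For λ = 6: rank(A - 6I) = 3, rank((A - 6I)^2) = 1, rank((A - 6I)^3) = 0. The eigenspace has dimension 6 - 3 = 3, so there are 3 Jordan blocks; the rank sequence gives block sizes [3, 2, 1].

Assembling the blocks gives the Jordan form J above.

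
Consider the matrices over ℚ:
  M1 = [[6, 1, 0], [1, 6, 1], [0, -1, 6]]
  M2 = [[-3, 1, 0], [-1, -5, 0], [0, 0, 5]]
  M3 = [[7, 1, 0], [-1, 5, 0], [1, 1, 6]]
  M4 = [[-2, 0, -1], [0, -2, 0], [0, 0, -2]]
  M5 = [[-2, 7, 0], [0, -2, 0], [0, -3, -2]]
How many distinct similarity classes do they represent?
Characteristic polynomials: χ_{M1} = (x - 6)^3, χ_{M2} = (x - 5)(x + 4)^2, χ_{M3} = (x - 6)^3, χ_{M4} = (x + 2)^3, χ_{M5} = (x + 2)^3.

{M1}: invariant factors (x - 6)^3.

{M2}: invariant factors (x - 5)(x + 4)^2.

{M3}: invariant factors x - 6, (x - 6)^2.

{M4, M5}: invariant factors x + 2, (x + 2)^2.

Matrices are similar if and only if their invariant-factor lists agree; the partition into similarity classes is {M1}, {M2}, {M3}, {M4, M5}.

4 classes: {M1}, {M2}, {M3}, {M4, M5}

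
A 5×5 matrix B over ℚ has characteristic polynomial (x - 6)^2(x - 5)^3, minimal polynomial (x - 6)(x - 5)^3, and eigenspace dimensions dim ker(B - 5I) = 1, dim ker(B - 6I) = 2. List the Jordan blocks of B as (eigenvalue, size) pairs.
Jordan blocks: (5, 3), (6, 1), (6, 1)

λ = 5: algebraic multiplicity 3 (exponent in χ_B), largest block size 3 (exponent in m_B), 1 block (geometric multiplicity). This forces block sizes [3].
λ = 6: algebraic multiplicity 2 (exponent in χ_B), largest block size 1 (exponent in m_B), 2 blocks (geometric multiplicity). These force block sizes [1, 1].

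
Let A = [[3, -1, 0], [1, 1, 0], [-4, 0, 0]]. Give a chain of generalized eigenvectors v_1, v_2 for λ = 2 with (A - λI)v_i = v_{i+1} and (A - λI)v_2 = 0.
We seek v_1 ∈ ker((A - 2I)^2) \ ker(A - 2I), then set v_{i+1} = (A - 2I) v_i.

One such chain is v_1 = [[1, 0, -1]]^T, v_2 = [[1, 1, -2]]^T. Check: (A - 2I) v_2 = [[0, 0, 0]]^T = 0.

v_1 = [[1, 0, -1]]^T, v_2 = [[1, 1, -2]]^T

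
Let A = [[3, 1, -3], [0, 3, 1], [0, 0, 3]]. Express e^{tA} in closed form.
e^{tA} = [[e^{3*t}, t*e^{3*t}, t*(t - 6)*e^{3*t}/2], [0, e^{3*t}, t*e^{3*t}], [0, 0, e^{3*t}]]

A has Jordan form J = [[3, 1, 0], [0, 3, 1], [0, 0, 3]] with A = PJP^{-1}, so e^{tA} = P e^{tJ} P^{-1}.

For a Jordan block J_k(λ), e^{tJ_k(λ)} = e^{λt} · (I + tN + t^2 N^2/2! + ... + t^{k-1} N^{k-1}/(k-1)!) where N is the nilpotent superdiagonal part.

Assembling the blocks and conjugating back gives the entries of e^{tA} as shown above.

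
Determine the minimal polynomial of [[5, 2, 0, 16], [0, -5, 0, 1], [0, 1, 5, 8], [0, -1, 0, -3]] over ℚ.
The characteristic polynomial factors as (x - 5)^2(x + 4)^2. The minimal polynomial is ∏(x - λ)^{k_λ} where k_λ is the size of the largest Jordan block at λ.

For λ = -4: rank(A + 4I) = 3, and the largest Jordan block has size 2 (the smallest k with rank((A + 4I)^k) = rank((A + 4I)^(k+1))).
For λ = 5: rank(A - 5I) = 2, and the largest Jordan block has size 1 (the smallest k with rank((A - 5I)^k) = rank((A - 5I)^(k+1))).

So m_A(x) = (x - 5)(x + 4)^2.

m_A(x) = (x - 5)(x + 4)^2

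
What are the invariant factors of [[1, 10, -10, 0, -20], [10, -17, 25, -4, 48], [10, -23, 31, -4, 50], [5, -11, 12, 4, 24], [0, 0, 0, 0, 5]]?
(x - 6)^3(x - 5)(x - 1)

The Jordan structure of A has elementary divisors (x - 1), (x - 5), (x - 6)^3. Arranging the block sizes at each eigenvalue in decreasing order and taking row products gives the invariant factors.

Invariant factors (smallest first, each dividing the next): (x - 6)^3(x - 5)(x - 1).

Check: the last factor (x - 6)^3(x - 5)(x - 1) is the minimal polynomial, and the product (x - 6)^3(x - 5)(x - 1) is the characteristic polynomial.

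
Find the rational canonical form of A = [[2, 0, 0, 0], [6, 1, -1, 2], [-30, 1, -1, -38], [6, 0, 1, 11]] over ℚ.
R = [[2, 0, 0, 0], [0, 0, 0, 40], [0, 1, 0, -38], [0, 0, 1, 11]]

The invariant factors of A (the non-unit diagonal entries of the Smith normal form of xI - A over ℚ[x]) are x - 2, (x - 5)(x - 4)(x - 2), each dividing the next. The characteristic polynomial is their product, (x - 5)(x - 4)(x - 2)^2.

The rational canonical form is the block-diagonal matrix of companion matrices C(f_i):
R = [[2, 0, 0, 0], [0, 0, 0, 40], [0, 1, 0, -38], [0, 0, 1, 11]].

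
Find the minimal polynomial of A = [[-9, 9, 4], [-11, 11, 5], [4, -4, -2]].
m_A(x) = x^3

The characteristic polynomial factors as x^3. The minimal polynomial is ∏(x - λ)^{k_λ} where k_λ is the size of the largest Jordan block at λ.

For λ = 0: rank(A) = 2, and the largest Jordan block has size 3 (the smallest k with rank(A^k) = rank(A^(k+1))).

So m_A(x) = x^3.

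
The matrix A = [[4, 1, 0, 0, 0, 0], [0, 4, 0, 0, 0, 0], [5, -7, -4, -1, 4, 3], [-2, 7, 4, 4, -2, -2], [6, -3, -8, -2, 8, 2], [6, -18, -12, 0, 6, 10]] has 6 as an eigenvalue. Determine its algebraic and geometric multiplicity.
The characteristic polynomial is (x - 6)(x - 4)^5, so the factor x - 6 appears with exponent 1: the algebraic multiplicity is 1.

rank(A - 6I) = 5, so the eigenspace has dimension 6 - 5 = 1: the geometric multiplicity is 1.

algebraic multiplicity 1, geometric multiplicity 1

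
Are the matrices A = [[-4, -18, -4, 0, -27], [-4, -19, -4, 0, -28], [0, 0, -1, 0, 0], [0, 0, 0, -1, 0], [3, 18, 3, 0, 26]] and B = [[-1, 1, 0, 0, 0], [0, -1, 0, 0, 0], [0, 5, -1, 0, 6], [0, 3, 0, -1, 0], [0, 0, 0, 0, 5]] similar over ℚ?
Both have characteristic polynomial (x - 5)(x + 1)^4, but the minimal polynomial of A is (x - 5)(x + 1)^3 while the minimal polynomial of B is (x - 5)(x + 1)^2. The minimal polynomial is a similarity invariant, so A and B are not similar.

No.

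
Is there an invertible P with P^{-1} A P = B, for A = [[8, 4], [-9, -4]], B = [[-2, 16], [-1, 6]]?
Two matrices over a field are similar if and only if they have the same invariant factors.

Both A and B have characteristic polynomial (x - 2)^2 and minimal polynomial (x - 2)^2. Computing further, both have invariant factors (x - 2)^2. Hence A and B are similar.

Yes.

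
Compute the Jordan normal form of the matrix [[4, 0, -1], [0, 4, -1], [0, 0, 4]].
The characteristic polynomial is det(xI - A) = (x - 4)^3, so the eigenvalues are 4 (algebraic multiplicity 3).

For λ = 4: rank(A - 4I) = 1, rank((A - 4I)^2) = 0. The eigenspace has dimension 3 - 1 = 2, so there are 2 Jordan blocks; the rank sequence gives block sizes [2, 1].

Assembling the blocks gives the Jordan form J above.

J = [[4, 1, 0], [0, 4, 0], [0, 0, 4]]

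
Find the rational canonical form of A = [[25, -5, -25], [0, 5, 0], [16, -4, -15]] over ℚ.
R = [[5, 0, 0], [0, 0, -25], [0, 1, 10]]

The invariant factors of A (the non-unit diagonal entries of the Smith normal form of xI - A over ℚ[x]) are x - 5, (x - 5)^2, each dividing the next. The characteristic polynomial is their product, (x - 5)^3.

The rational canonical form is the block-diagonal matrix of companion matrices C(f_i):
R = [[5, 0, 0], [0, 0, -25], [0, 1, 10]].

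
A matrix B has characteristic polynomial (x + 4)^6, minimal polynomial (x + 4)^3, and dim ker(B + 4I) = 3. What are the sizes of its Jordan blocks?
Jordan blocks: (-4, 3), (-4, 2), (-4, 1)

λ = -4: algebraic multiplicity 6 (exponent in χ_B), largest block size 3 (exponent in m_B), 3 blocks (geometric multiplicity). These force block sizes [3, 2, 1].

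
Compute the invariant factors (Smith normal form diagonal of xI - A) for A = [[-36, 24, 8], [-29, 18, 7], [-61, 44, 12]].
(x + 2)^3

The Jordan structure of A has elementary divisors (x + 2)^3. Arranging the block sizes at each eigenvalue in decreasing order and taking row products gives the invariant factors.

Invariant factors (smallest first, each dividing the next): (x + 2)^3.

Check: the last factor (x + 2)^3 is the minimal polynomial, and the product (x + 2)^3 is the characteristic polynomial.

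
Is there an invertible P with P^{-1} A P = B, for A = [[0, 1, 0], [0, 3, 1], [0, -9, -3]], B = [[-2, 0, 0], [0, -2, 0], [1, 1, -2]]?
No.

trace(A) = 0 but trace(B) = -6. The trace is a similarity invariant, so A and B are not similar.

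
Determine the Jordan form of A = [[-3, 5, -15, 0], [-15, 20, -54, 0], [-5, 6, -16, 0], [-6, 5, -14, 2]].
J = [[-3, 0, 0, 0], [0, 2, 1, 0], [0, 0, 2, 1], [0, 0, 0, 2]]

The characteristic polynomial is det(xI - A) = (x - 2)^3(x + 3), so the eigenvalues are -3 (algebraic multiplicity 1), 2 (algebraic multiplicity 3).

For λ = -3: algebraic multiplicity 1 gives one 1×1 block.

For λ = 2: rank(A - 2I) = 3, rank((A - 2I)^2) = 2, rank((A - 2I)^3) = 1. The eigenspace has dimension 4 - 3 = 1, so there is 1 Jordan block; the rank sequence gives block sizes [3].

Assembling the blocks gives the Jordan form J above.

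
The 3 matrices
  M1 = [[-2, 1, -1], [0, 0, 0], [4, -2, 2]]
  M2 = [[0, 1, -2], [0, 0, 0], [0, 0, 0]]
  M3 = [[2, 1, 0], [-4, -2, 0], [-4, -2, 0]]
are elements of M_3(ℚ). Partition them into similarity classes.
Characteristic polynomials: χ_{M1} = x^3, χ_{M2} = x^3, χ_{M3} = x^3.

{M1, M2, M3}: invariant factors x, x^2.

Matrices are similar if and only if their invariant-factor lists agree; the partition into similarity classes is {M1, M2, M3}.

1 class: {M1, M2, M3}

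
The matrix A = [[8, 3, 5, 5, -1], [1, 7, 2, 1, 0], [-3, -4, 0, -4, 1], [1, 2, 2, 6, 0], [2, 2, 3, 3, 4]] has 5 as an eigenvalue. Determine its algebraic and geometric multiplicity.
The characteristic polynomial is (x - 5)^5, so the factor x - 5 appears with exponent 5: the algebraic multiplicity is 5.

rank(A - 5I) = 3, so the eigenspace has dimension 5 - 3 = 2: the geometric multiplicity is 2.

Since 2 < 5, A is not diagonalizable.

algebraic multiplicity 5, geometric multiplicity 2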